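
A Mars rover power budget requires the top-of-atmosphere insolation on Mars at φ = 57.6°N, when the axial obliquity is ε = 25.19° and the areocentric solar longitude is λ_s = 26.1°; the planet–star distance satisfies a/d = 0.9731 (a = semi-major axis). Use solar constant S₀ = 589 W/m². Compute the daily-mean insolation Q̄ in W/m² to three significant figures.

Q̄ ≈ 142 W/m²

sin δ = sin 25.19° × sin 26.1° = 0.18725, so δ = +10.792°.
cos H₀ = −tan(+57.6°) tan(+10.792°) = -0.3004, H₀ = 1.8759 rad.
Bracket: H₀ sin φ sin δ + cos φ cos δ sin H₀ = 1.8759×0.84433×0.18725 + 0.53583×0.98231×0.95382 = 0.296581 + 0.502044 = 0.798625.
Inverse-square distance factor (a/d)² = 0.9731² = 0.946924.
Q̄ = (S₀/π) × 0.946924 × [bracket] = (589/π) × 0.946924 × 0.798625 = 141.8 W/m².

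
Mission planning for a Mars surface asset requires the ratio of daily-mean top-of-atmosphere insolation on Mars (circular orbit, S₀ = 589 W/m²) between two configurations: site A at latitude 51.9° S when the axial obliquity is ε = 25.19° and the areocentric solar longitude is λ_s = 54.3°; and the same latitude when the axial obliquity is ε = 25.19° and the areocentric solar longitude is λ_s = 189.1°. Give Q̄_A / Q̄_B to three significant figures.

Q̄_A / Q̄_B ≈ 0.309

— Configuration A (φ=-51.9°):
sin δ = sin 25.19° × sin 54.3° = 0.34564, so δ = +20.221°.
cos H₀ = −tan(-51.9°) tan(+20.221°) = 0.4698, H₀ = 1.0818 rad.
Bracket: H₀ sin φ sin δ + cos φ cos δ sin H₀ = 1.0818×-0.78694×0.34564 + 0.61704×0.93837×0.88279 = -0.294247 + 0.511146 = 0.216899.
Q̄ = (S₀/π) × [bracket] = (589/π) × 0.216899 = 40.665 W/m².
— Configuration B (φ=-51.9°):
sin δ = sin 25.19° × sin 189.1° = -0.06732, so δ = -3.860°.
cos H₀ = −tan(-51.9°) tan(-3.860°) = -0.0860, H₀ = 1.6569 rad.
Bracket: H₀ sin φ sin δ + cos φ cos δ sin H₀ = 1.6569×-0.78694×-0.06732 + 0.61704×0.99773×0.99629 = 0.087777 + 0.613355 = 0.701132.
Q̄ = (S₀/π) × [bracket] = (589/π) × 0.701132 = 131.45 W/m².
Ratio Q̄_A / Q̄_B = 40.665 / 131.45 = 0.3094.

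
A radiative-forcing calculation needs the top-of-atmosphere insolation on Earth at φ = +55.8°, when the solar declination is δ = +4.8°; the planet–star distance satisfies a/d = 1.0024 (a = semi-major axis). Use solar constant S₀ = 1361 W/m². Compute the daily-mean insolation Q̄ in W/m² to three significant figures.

Q̄ ≈ 293 W/m²

cos H₀ = −tan(+55.8°) tan(+4.800°) = -0.1236, H₀ = 1.6947 rad.
Bracket: H₀ sin φ sin δ + cos φ cos δ sin H₀ = 1.6947×0.82708×0.08368 + 0.56208×0.99649×0.99234 = 0.117290 + 0.555817 = 0.673107.
Inverse-square distance factor (a/d)² = 1.0024² = 1.004806.
Q̄ = (S₀/π) × 1.004806 × [bracket] = (1361/π) × 1.004806 × 0.673107 = 293.0 W/m².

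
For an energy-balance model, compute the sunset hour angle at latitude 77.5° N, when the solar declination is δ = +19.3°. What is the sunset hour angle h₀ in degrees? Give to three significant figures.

h₀ = 180°

Sunrise equation: cos h₀ = −tan ϕ · tan δ = -1.5796 ≤ −1, so the Sun never sets (polar day) and h₀ = π.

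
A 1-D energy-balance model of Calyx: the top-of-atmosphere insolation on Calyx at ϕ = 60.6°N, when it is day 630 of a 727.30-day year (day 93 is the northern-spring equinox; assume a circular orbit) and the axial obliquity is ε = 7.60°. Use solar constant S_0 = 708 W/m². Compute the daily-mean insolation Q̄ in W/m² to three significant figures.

Solar longitude: L_s = 360° × (630 − 93)/727.30 = 265.805°.
sin δ = sin 7.60° × sin 265.805° = -0.13190, so δ = -7.580°.
cos h₀ = −tan(+60.6°) tan(-7.580°) = 0.2362, h₀ = 1.3324 rad.
Bracket: h₀ sin ϕ sin δ + cos ϕ cos δ sin h₀ = 1.3324×0.87121×-0.13190 + 0.49090×0.99126×0.97172 = -0.153110 + 0.472848 = 0.319738.
Q̄ = (S_0/π) × [bracket] = (708/π) × 0.319738 = 72.06 W/m².

Q̄ ≈ 72.1 W/m²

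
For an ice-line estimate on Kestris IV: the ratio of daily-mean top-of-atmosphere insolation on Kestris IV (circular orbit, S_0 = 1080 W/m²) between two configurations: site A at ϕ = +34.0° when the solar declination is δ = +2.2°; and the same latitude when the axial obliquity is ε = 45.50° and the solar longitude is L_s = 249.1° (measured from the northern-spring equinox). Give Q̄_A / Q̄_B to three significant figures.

Q̄_A / Q̄_B ≈ 5.79

— Configuration A (ϕ=+34.0°):
cos h₀ = −tan(+34.0°) tan(+2.200°) = -0.0259, h₀ = 1.5967 rad.
Bracket: h₀ sin ϕ sin δ + cos ϕ cos δ sin h₀ = 1.5967×0.55919×0.03839 + 0.82904×0.99926×0.99966 = 0.034277 + 0.828145 = 0.862422.
Q̄ = (S_0/π) × [bracket] = (1080/π) × 0.862422 = 296.48 W/m².
— Configuration B (ϕ=+34.0°):
Solar declination: sin δ = sin ε · sin L_s = sin 45.50° × sin 249.1° = -0.66632, so δ = -41.784°.
cos h₀ = −tan(+34.0°) tan(-41.784°) = 0.6027, h₀ = 0.9239 rad.
Bracket: h₀ sin ϕ sin δ + cos ϕ cos δ sin h₀ = 0.9239×0.55919×-0.66632 + 0.82904×0.74566×0.79794 = -0.344245 + 0.493272 = 0.149027.
Q̄ = (S_0/π) × [bracket] = (1080/π) × 0.149027 = 51.232 W/m².
Ratio Q̄_A / Q̄_B = 296.48 / 51.232 = 5.787.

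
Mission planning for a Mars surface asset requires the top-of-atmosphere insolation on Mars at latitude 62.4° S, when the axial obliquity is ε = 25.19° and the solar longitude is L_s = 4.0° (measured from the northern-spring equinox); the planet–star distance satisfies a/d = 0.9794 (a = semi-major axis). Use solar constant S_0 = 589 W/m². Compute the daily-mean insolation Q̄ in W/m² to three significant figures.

Solar declination: sin δ = sin ε · sin L_s = sin 25.19° × sin 4.0° = 0.02969, so δ = +1.701°.
cos h₀ = −tan(-62.4°) tan(+1.701°) = 0.0568, h₀ = 1.5139 rad.
Bracket: h₀ sin ϕ sin δ + cos ϕ cos δ sin h₀ = 1.5139×-0.88620×0.02969 + 0.46330×0.99956×0.99838 = -0.039833 + 0.462346 = 0.422513.
Inverse-square distance factor (a/d)² = 0.9794² = 0.959224.
Q̄ = (S_0/π) × 0.959224 × [bracket] = (589/π) × 0.959224 × 0.422513 = 75.98 W/m².

Q̄ ≈ 76.0 W/m²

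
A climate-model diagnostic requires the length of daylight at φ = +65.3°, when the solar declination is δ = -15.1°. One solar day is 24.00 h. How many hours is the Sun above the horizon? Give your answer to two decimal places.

7.21 h

cos H₀ = −tan φ · tan δ = −tan(+65.3°) × tan(-15.100°) = 0.5866, so H₀ = 0.9439 rad = 54.08°.
Daylight = 2H₀/(2π) × 24.00 h = (0.9439/π) × 24.00 = 7.21 h.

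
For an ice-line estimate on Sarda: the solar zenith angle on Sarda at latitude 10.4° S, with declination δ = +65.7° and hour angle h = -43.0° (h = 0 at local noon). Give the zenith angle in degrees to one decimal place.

θ_z = 82.4°

cos θ_z = sin φ sin δ + cos φ cos δ cos h = -0.164526 + 0.296018 = 0.131492.
θ_z = arccos(0.131492) = 82.4°.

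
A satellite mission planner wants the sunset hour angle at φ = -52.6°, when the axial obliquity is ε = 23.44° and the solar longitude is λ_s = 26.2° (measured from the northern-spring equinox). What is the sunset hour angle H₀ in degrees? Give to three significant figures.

H₀ = 76.5°

Solar declination: sin δ = sin ε · sin λ_s = sin 23.44° × sin 26.2° = 0.17563, so δ = +10.115°.
cos H₀ = −tan φ · tan δ = −tan(-52.6°) × tan(+10.115°) = 0.2333, so H₀ = 1.3353 rad = 76.51°.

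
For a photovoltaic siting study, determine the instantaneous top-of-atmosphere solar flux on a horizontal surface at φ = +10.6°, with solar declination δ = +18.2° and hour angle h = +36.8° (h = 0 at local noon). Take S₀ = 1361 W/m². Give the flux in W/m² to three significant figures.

cos θ_z = sin φ sin δ + cos φ cos δ cos h = 0.057454 + 0.747692 = 0.805146.
Flux = S₀ · cos θ_z = 1361 × 0.805146 = 1096 W/m².

1.10e+03 W/m²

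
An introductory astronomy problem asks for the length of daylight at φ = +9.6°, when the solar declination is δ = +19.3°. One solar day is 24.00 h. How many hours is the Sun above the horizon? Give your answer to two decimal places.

cos H₀ = −tan φ · tan δ = −tan(+9.6°) × tan(+19.300°) = -0.0592, so H₀ = 1.6301 rad = 93.40°.
Daylight = 2H₀/(2π) × 24.00 h = (1.6301/π) × 24.00 = 12.45 h.

12.45 h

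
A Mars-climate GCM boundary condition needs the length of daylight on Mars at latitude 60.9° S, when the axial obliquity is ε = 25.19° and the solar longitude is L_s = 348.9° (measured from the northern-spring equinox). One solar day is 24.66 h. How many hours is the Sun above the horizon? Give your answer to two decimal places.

13.49 h

Solar declination: sin δ = sin ε · sin L_s = sin 25.19° × sin 348.9° = -0.08194, so δ = -4.700°.
cos h₀ = −tan ϕ · tan δ = −tan(-60.9°) × tan(-4.700°) = -0.1477, so h₀ = 1.7191 rad = 98.49°.
Daylight = 2h₀/(2π) × 24.66 h = (1.7191/π) × 24.66 = 13.49 h.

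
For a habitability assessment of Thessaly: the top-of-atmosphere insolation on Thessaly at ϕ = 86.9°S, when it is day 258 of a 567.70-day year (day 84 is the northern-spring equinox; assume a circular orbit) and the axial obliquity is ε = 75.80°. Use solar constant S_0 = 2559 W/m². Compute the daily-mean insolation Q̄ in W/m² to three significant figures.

Solar longitude: L_s = 360° × (258 − 84)/567.70 = 110.340°.
sin δ = sin 75.80° × sin 110.340° = 0.90900, so δ = +65.367°.
cos h₀ = −tan(-86.9°) tan(+65.367°) = 40.2689 ≥ 1 ⇒ polar night, h₀ = 0 and Q̄ = 0.

Q̄ ≈ 0.00 W/m²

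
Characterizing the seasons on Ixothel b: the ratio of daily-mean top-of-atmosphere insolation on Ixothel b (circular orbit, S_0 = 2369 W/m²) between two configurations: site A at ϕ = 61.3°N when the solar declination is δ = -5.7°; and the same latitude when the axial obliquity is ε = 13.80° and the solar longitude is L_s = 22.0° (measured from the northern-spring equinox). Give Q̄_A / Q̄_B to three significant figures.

— Configuration A (ϕ=+61.3°):
cos h₀ = −tan(+61.3°) tan(-5.700°) = 0.1823, h₀ = 1.3875 rad.
Bracket: h₀ sin ϕ sin δ + cos ϕ cos δ sin h₀ = 1.3875×0.87715×-0.09932 + 0.48022×0.99506×0.98324 = -0.120877 + 0.469839 = 0.348962.
Q̄ = (S_0/π) × [bracket] = (2369/π) × 0.348962 = 263.14 W/m².
— Configuration B (ϕ=+61.3°):
Solar declination: sin δ = sin ε · sin L_s = sin 13.80° × sin 22.0° = 0.08936, so δ = +5.127°.
cos h₀ = −tan(+61.3°) tan(+5.127°) = -0.1639, h₀ = 1.7354 rad.
Bracket: h₀ sin ϕ sin δ + cos ϕ cos δ sin h₀ = 1.7354×0.87715×0.08936 + 0.48022×0.99600×0.98648 = 0.136024 + 0.471833 = 0.607857.
Q̄ = (S_0/π) × [bracket] = (2369/π) × 0.607857 = 458.37 W/m².
Ratio Q̄_A / Q̄_B = 263.14 / 458.37 = 0.5741.

Q̄_A / Q̄_B ≈ 0.574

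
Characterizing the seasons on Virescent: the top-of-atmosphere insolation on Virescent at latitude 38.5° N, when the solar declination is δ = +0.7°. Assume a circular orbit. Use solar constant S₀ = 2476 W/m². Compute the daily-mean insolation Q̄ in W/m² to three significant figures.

cos H₀ = −tan(+38.5°) tan(+0.700°) = -0.0097, H₀ = 1.5805 rad.
Bracket: H₀ sin φ sin δ + cos φ cos δ sin H₀ = 1.5805×0.62251×0.01222 + 0.78261×0.99993×0.99995 = 0.012023 + 0.782516 = 0.794539.
Q̄ = (S₀/π) × [bracket] = (2476/π) × 0.794539 = 626.2 W/m².

Q̄ ≈ 626 W/m²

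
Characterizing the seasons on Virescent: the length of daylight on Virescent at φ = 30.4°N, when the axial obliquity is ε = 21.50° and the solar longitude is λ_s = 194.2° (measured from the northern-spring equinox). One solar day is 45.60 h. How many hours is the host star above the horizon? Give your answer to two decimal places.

22.03 h

Solar declination: sin δ = sin ε · sin λ_s = sin 21.50° × sin 194.2° = -0.08991, so δ = -5.158°.
cos H₀ = −tan φ · tan δ = −tan(+30.4°) × tan(-5.158°) = 0.0530, so H₀ = 1.5178 rad = 86.96°.
Daylight = 2H₀/(2π) × 45.60 h = (1.5178/π) × 45.60 = 22.03 h.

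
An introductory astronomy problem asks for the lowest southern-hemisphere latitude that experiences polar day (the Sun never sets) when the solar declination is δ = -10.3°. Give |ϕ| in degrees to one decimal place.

|ϕ| = 79.7°

Polar day requires cos h₀ = −tan ϕ tan δ ≤ −1, i.e. tan ϕ tan δ ≥ 1.
The boundary is |tan ϕ| · |tan δ| = 1, so |ϕ| = 90° − |δ| = 90° − 10.3° = 79.7° in the southern hemisphere.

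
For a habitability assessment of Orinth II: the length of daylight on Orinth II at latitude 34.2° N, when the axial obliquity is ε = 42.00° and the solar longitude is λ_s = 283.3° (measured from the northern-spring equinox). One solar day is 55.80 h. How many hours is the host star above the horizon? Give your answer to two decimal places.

16.84 h

Solar declination: sin δ = sin ε · sin λ_s = sin 42.00° × sin 283.3° = -0.65118, so δ = -40.631°.
cos H₀ = −tan φ · tan δ = −tan(+34.2°) × tan(-40.631°) = 0.5831, so H₀ = 0.9482 rad = 54.33°.
Daylight = 2H₀/(2π) × 55.80 h = (0.9482/π) × 55.80 = 16.84 h.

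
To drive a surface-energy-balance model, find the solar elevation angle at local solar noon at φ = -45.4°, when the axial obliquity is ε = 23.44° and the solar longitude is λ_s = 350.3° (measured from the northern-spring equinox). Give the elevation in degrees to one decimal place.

48.4°

Solar declination: sin δ = sin ε · sin λ_s = sin 23.44° × sin 350.3° = -0.06702, so δ = -3.843°.
At local noon the hour angle is zero, so the zenith angle equals |φ − δ| = |-45.4° − (-3.843°)| = 41.557°.
Elevation = 90° − 41.557° = 48.4°.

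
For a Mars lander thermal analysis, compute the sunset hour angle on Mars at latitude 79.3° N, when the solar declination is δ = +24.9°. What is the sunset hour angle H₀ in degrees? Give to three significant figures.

H₀ = 180°

Sunrise equation: cos H₀ = −tan φ · tan δ = -2.4566 ≤ −1, so the Sun never sets (polar day) and H₀ = π.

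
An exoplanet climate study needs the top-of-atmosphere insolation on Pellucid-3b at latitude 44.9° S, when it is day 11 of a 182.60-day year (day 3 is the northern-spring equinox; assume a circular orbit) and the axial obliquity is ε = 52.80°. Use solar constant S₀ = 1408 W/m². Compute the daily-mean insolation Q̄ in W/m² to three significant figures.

Solar longitude: λ_s = 360° × (11 − 3)/182.60 = 15.772°.
sin δ = sin 52.80° × sin 15.772° = 0.21651, so δ = +12.504°.
cos H₀ = −tan(-44.9°) tan(+12.504°) = 0.2210, H₀ = 1.3480 rad.
Bracket: H₀ sin φ sin δ + cos φ cos δ sin H₀ = 1.3480×-0.70587×0.21651 + 0.70834×0.97628×0.97528 = -0.206012 + 0.674443 = 0.468431.
Q̄ = (S₀/π) × [bracket] = (1408/π) × 0.468431 = 209.9 W/m².

Q̄ ≈ 210 W/m²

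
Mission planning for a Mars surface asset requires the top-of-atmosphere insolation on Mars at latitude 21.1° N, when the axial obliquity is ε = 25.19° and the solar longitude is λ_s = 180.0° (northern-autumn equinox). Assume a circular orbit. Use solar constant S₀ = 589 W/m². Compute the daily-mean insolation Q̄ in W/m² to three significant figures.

Q̄ ≈ 175 W/m²

Solar declination: sin δ = sin ε · sin λ_s = sin 25.19° × sin 180.0° = 0.00000, so δ = +0.000°.
cos H₀ = −tan(+21.1°) tan(+0.000°) = -0.0000, H₀ = 1.5708 rad.
Bracket: H₀ sin φ sin δ + cos φ cos δ sin H₀ = 1.5708×0.36000×0.00000 + 0.93295×1.00000×1.00000 = 0.000000 + 0.932950 = 0.932950.
Q̄ = (S₀/π) × [bracket] = (589/π) × 0.932950 = 174.9 W/m².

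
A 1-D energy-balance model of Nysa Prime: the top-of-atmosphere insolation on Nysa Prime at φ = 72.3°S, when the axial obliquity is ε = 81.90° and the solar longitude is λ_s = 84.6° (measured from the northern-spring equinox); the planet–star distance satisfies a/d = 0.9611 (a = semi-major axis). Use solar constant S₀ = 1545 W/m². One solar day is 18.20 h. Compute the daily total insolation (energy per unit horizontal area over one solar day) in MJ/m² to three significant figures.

Solar declination: sin δ = sin ε · sin λ_s = sin 81.90° × sin 84.6° = 0.98563, so δ = +80.275°.
cos H₀ = −tan(-72.3°) tan(+80.275°) = 18.2832 ≥ 1 ⇒ polar night, H₀ = 0 and Q̄ = 0.
Inverse-square distance factor (a/d)² = 0.9611² = 0.923713.
Daily total = Q̄ × 18.20 h × 3600 s/h = 0.00 MJ/m².

0.00 MJ/m²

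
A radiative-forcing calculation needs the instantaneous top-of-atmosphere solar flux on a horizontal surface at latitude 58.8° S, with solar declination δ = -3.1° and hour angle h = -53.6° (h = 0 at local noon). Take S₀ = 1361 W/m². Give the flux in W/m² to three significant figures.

481 W/m²

cos θ_z = sin φ sin δ + cos φ cos δ cos h = 0.046257 + 0.306957 = 0.353214.
Flux = S₀ · cos θ_z = 1361 × 0.353214 = 480.7 W/m².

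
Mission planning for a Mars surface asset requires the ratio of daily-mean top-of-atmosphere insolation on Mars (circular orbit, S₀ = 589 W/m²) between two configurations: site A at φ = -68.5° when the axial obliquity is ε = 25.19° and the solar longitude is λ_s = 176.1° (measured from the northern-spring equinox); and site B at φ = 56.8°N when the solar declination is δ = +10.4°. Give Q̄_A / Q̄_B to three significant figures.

— Configuration A (φ=-68.5°):
Solar declination: sin δ = sin ε · sin λ_s = sin 25.19° × sin 176.1° = 0.02895, so δ = +1.659°.
cos H₀ = −tan(-68.5°) tan(+1.659°) = 0.0735, H₀ = 1.4972 rad.
Bracket: H₀ sin φ sin δ + cos φ cos δ sin H₀ = 1.4972×-0.93042×0.02895 + 0.36650×0.99958×0.99729 = -0.040328 + 0.365353 = 0.325025.
Q̄ = (S₀/π) × [bracket] = (589/π) × 0.325025 = 60.937 W/m².
— Configuration B (φ=+56.8°):
cos H₀ = −tan(+56.8°) tan(+10.400°) = -0.2805, H₀ = 1.8551 rad.
Bracket: H₀ sin φ sin δ + cos φ cos δ sin H₀ = 1.8551×0.83676×0.18052 + 0.54756×0.98357×0.95986 = 0.280216 + 0.516946 = 0.797162.
Q̄ = (S₀/π) × [bracket] = (589/π) × 0.797162 = 149.46 W/m².
Ratio Q̄_A / Q̄_B = 60.937 / 149.46 = 0.4077.

Q̄_A / Q̄_B ≈ 0.408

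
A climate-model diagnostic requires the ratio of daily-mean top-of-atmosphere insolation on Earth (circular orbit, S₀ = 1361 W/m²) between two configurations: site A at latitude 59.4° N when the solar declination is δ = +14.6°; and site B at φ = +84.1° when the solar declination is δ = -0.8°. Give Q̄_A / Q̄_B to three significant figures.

— Configuration A (φ=+59.4°):
cos H₀ = −tan(+59.4°) tan(+14.600°) = -0.4404, H₀ = 2.0269 rad.
Bracket: H₀ sin φ sin δ + cos φ cos δ sin H₀ = 2.0269×0.86074×0.25207 + 0.50904×0.96771×0.89778 = 0.439770 + 0.442249 = 0.882019.
Q̄ = (S₀/π) × [bracket] = (1361/π) × 0.882019 = 382.11 W/m².
— Configuration B (φ=+84.1°):
cos H₀ = −tan(+84.1°) tan(-0.800°) = 0.1351, H₀ = 1.4353 rad.
Bracket: H₀ sin φ sin δ + cos φ cos δ sin H₀ = 1.4353×0.99470×-0.01396 + 0.10279×0.99990×0.99083 = -0.019931 + 0.101837 = 0.081906.
Q̄ = (S₀/π) × [bracket] = (1361/π) × 0.081906 = 35.483 W/m².
Ratio Q̄_A / Q̄_B = 382.11 / 35.483 = 10.77.

Q̄_A / Q̄_B ≈ 10.8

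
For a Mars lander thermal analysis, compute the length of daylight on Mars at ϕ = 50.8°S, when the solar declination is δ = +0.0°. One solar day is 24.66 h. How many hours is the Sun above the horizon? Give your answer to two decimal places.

12.33 h

cos h₀ = −tan ϕ · tan δ = −tan(-50.8°) × tan(+0.000°) = 0.0000, so h₀ = 1.5708 rad = 90.00°.
Daylight = 2h₀/(2π) × 24.66 h = (1.5708/π) × 24.66 = 12.33 h.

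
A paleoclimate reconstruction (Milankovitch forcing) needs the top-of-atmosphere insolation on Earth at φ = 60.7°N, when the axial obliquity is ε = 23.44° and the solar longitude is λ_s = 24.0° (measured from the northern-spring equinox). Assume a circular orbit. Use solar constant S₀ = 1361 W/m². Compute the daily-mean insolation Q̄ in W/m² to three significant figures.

Q̄ ≈ 314 W/m²

Solar declination: sin δ = sin ε · sin λ_s = sin 23.44° × sin 24.0° = 0.16180, so δ = +9.311°.
cos H₀ = −tan(+60.7°) tan(+9.311°) = -0.2922, H₀ = 1.8673 rad.
Bracket: H₀ sin φ sin δ + cos φ cos δ sin H₀ = 1.8673×0.87207×0.16180 + 0.48938×0.98682×0.95637 = 0.263478 + 0.461860 = 0.725338.
Q̄ = (S₀/π) × [bracket] = (1361/π) × 0.725338 = 314.2 W/m².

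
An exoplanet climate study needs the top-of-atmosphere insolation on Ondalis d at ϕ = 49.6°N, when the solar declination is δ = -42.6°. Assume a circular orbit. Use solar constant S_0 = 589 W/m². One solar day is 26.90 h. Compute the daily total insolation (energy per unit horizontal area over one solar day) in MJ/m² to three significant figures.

cos h₀ = −tan(+49.6°) tan(-42.600°) = 1.0805 ≥ 1 ⇒ polar night, h₀ = 0 and Q̄ = 0.
Daily total = Q̄ × 26.90 h × 3600 s/h = 0.00 MJ/m².

0.00 MJ/m²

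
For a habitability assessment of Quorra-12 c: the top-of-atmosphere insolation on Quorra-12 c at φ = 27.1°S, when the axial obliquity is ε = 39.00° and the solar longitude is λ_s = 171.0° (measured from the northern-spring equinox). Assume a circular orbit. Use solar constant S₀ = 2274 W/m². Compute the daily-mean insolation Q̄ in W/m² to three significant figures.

Solar declination: sin δ = sin ε · sin λ_s = sin 39.00° × sin 171.0° = 0.09845, so δ = +5.650°.
cos H₀ = −tan(-27.1°) tan(+5.650°) = 0.0506, H₀ = 1.5202 rad.
Bracket: H₀ sin φ sin δ + cos φ cos δ sin H₀ = 1.5202×-0.45554×0.09845 + 0.89021×0.99514×0.99872 = -0.068178 + 0.884750 = 0.816572.
Q̄ = (S₀/π) × [bracket] = (2274/π) × 0.816572 = 591.1 W/m².

Q̄ ≈ 591 W/m²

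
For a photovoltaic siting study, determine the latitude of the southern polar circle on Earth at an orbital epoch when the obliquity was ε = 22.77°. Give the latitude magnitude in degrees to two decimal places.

The polar circle is the lowest latitude that experiences at least one full rotation of continuous darkness at the northern-summer solstice; it lies at |φ| = 90° − ε = 90° − 22.77° = 67.23°.

67.23°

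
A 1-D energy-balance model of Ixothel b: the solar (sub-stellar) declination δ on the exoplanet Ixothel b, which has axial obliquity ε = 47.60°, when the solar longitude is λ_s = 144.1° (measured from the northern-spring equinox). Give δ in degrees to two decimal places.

δ = +25.66°

sin δ = sin ε · sin λ_s = sin 47.60° × sin 144.1° = 0.433010.
δ = arcsin(0.433010) = +25.66°.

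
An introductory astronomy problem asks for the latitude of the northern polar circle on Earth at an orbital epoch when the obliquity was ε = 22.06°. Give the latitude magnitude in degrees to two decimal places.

67.94°

The polar circle is the lowest latitude that experiences at least one full rotation of continuous daylight at the northern-summer solstice; it lies at |φ| = 90° − ε = 90° − 22.06° = 67.94°.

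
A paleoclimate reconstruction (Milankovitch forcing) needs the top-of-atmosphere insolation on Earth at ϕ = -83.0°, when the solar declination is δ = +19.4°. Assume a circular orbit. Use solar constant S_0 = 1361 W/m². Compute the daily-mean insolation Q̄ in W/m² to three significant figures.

cos h₀ = −tan(-83.0°) tan(+19.400°) = 2.8681 ≥ 1 ⇒ polar night, h₀ = 0 and Q̄ = 0.

Q̄ ≈ 0.00 W/m²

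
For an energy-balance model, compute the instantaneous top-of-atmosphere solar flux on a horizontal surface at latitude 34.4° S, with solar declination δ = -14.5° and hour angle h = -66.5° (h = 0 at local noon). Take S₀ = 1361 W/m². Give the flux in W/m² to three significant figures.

626 W/m²

cos θ_z = sin φ sin δ + cos φ cos δ cos h = 0.141456 + 0.318533 = 0.459989.
Flux = S₀ · cos θ_z = 1361 × 0.459989 = 626.0 W/m².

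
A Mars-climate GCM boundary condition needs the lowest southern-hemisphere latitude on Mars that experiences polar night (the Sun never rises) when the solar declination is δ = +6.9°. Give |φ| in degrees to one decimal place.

Polar night requires cos H₀ = −tan φ tan δ ≥ 1, i.e. tan φ tan δ ≤ −1.
The boundary is |tan φ| · |tan δ| = 1, so |φ| = 90° − |δ| = 90° − 6.9° = 83.1° in the southern hemisphere.

|φ| = 83.1°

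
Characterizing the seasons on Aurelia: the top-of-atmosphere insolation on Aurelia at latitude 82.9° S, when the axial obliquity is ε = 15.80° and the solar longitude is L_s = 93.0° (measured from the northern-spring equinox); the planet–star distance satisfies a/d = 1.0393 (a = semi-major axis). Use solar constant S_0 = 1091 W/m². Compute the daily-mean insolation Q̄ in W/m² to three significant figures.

Q̄ ≈ 0.00 W/m²

Solar declination: sin δ = sin ε · sin L_s = sin 15.80° × sin 93.0° = 0.27191, so δ = +15.778°.
cos h₀ = −tan(-82.9°) tan(+15.778°) = 2.2685 ≥ 1 ⇒ polar night, h₀ = 0 and Q̄ = 0.
Inverse-square distance factor (a/d)² = 1.0393² = 1.080144.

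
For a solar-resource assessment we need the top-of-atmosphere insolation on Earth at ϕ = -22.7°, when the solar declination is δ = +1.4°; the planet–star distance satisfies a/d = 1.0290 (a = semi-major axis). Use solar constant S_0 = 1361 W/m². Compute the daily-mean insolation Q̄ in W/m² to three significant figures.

Q̄ ≈ 416 W/m²

cos h₀ = −tan(-22.7°) tan(+1.400°) = 0.0102, h₀ = 1.5606 rad.
Bracket: h₀ sin ϕ sin δ + cos ϕ cos δ sin h₀ = 1.5606×-0.38591×0.02443 + 0.92254×0.99970×0.99995 = -0.014713 + 0.922217 = 0.907504.
Inverse-square distance factor (a/d)² = 1.0290² = 1.058841.
Q̄ = (S_0/π) × 1.058841 × [bracket] = (1361/π) × 1.058841 × 0.907504 = 416.3 W/m².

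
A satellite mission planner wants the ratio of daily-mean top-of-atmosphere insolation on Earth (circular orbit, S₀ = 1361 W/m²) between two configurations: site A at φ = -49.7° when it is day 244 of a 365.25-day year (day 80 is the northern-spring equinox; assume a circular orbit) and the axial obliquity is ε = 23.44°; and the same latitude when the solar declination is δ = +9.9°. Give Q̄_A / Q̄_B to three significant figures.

— Configuration A (φ=-49.7°):
Solar longitude: λ_s = 360° × (244 − 80)/365.25 = 161.643°.
sin δ = sin 23.44° × sin 161.643° = 0.12528, so δ = +7.197°.
cos H₀ = −tan(-49.7°) tan(+7.197°) = 0.1489, H₀ = 1.4213 rad.
Bracket: H₀ sin φ sin δ + cos φ cos δ sin H₀ = 1.4213×-0.76267×0.12528 + 0.64679×0.99212×0.98885 = -0.135801 + 0.634538 = 0.498737.
Q̄ = (S₀/π) × [bracket] = (1361/π) × 0.498737 = 216.06 W/m².
— Configuration B (φ=-49.7°):
cos H₀ = −tan(-49.7°) tan(+9.900°) = 0.2058, H₀ = 1.3635 rad.
Bracket: H₀ sin φ sin δ + cos φ cos δ sin H₀ = 1.3635×-0.76267×0.17193 + 0.64679×0.98511×0.97859 = -0.178790 + 0.623518 = 0.444728.
Q̄ = (S₀/π) × [bracket] = (1361/π) × 0.444728 = 192.66 W/m².
Ratio Q̄_A / Q̄_B = 216.06 / 192.66 = 1.121.

Q̄_A / Q̄_B ≈ 1.12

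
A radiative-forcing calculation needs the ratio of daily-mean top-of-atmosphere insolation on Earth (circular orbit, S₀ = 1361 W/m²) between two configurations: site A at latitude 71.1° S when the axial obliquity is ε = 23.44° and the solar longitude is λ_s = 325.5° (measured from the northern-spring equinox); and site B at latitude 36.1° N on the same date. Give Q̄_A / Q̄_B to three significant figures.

— Configuration A (φ=-71.1°):
Solar declination: sin δ = sin ε · sin λ_s = sin 23.44° × sin 325.5° = -0.22531, so δ = -13.021°.
cos H₀ = −tan(-71.1°) tan(-13.021°) = -0.6754, H₀ = 2.3124 rad.
Bracket: H₀ sin φ sin δ + cos φ cos δ sin H₀ = 2.3124×-0.94609×-0.22531 + 0.32392×0.97429×0.73741 = 0.492919 + 0.232721 = 0.725640.
Q̄ = (S₀/π) × [bracket] = (1361/π) × 0.725640 = 314.36 W/m².
— Configuration B (φ=+36.1°):
cos H₀ = −tan(+36.1°) tan(-13.021°) = 0.1686, H₀ = 1.4014 rad.
Bracket: H₀ sin φ sin δ + cos φ cos δ sin H₀ = 1.4014×0.58920×-0.22531 + 0.80799×0.97429×0.98568 = -0.186040 + 0.775944 = 0.589904.
Q̄ = (S₀/π) × [bracket] = (1361/π) × 0.589904 = 255.56 W/m².
Ratio Q̄_A / Q̄_B = 314.36 / 255.56 = 1.230.

Q̄_A / Q̄_B ≈ 1.23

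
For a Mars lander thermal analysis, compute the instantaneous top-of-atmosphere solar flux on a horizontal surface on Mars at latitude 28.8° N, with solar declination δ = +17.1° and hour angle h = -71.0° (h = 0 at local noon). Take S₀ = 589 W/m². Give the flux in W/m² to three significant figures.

cos θ_z = sin φ sin δ + cos φ cos δ cos h = 0.141655 + 0.272685 = 0.414340.
Flux = S₀ · cos θ_z = 589 × 0.414340 = 244.0 W/m².

244 W/m²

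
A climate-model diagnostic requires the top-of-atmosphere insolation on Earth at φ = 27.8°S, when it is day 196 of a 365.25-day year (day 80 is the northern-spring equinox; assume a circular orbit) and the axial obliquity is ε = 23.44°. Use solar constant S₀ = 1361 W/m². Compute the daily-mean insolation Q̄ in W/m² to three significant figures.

Q̄ ≈ 250 W/m²

Solar longitude: λ_s = 360° × (196 − 80)/365.25 = 114.333°.
sin δ = sin 23.44° × sin 114.333° = 0.36245, so δ = +21.251°.
cos H₀ = −tan(-27.8°) tan(+21.251°) = 0.2050, H₀ = 1.3643 rad.
Bracket: H₀ sin φ sin δ + cos φ cos δ sin H₀ = 1.3643×-0.46639×0.36245 + 0.88458×0.93200×0.97875 = -0.230625 + 0.806909 = 0.576284.
Q̄ = (S₀/π) × [bracket] = (1361/π) × 0.576284 = 249.7 W/m².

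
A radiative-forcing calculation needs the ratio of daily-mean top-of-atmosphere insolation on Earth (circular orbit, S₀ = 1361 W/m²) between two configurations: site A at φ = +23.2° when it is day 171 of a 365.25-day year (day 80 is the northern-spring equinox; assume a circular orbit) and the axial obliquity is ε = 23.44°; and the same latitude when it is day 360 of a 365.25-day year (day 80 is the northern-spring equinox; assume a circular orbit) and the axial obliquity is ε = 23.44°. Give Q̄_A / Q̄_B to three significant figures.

— Configuration A (φ=+23.2°):
Solar longitude: λ_s = 360° × (171 − 80)/365.25 = 89.692°.
sin δ = sin 23.44° × sin 89.692° = 0.39778, so δ = +23.440°.
cos H₀ = −tan(+23.2°) tan(+23.440°) = -0.1858, H₀ = 1.7577 rad.
Bracket: H₀ sin φ sin δ + cos φ cos δ sin H₀ = 1.7577×0.39394×0.39778 + 0.91914×0.91748×0.98258 = 0.275434 + 0.828602 = 1.104036.
Q̄ = (S₀/π) × [bracket] = (1361/π) × 1.104036 = 478.29 W/m².
— Configuration B (φ=+23.2°):
Solar longitude: λ_s = 360° × (360 − 80)/365.25 = 275.975°.
sin δ = sin 23.44° × sin 275.975° = -0.39563, so δ = -23.305°.
cos H₀ = −tan(+23.2°) tan(-23.305°) = 0.1846, H₀ = 1.3851 rad.
Bracket: H₀ sin φ sin δ + cos φ cos δ sin H₀ = 1.3851×0.39394×-0.39563 + 0.91914×0.91841×0.98281 = -0.215874 + 0.829636 = 0.613762.
Q̄ = (S₀/π) × [bracket] = (1361/π) × 0.613762 = 265.89 W/m².
Ratio Q̄_A / Q̄_B = 478.29 / 265.89 = 1.799.

Q̄_A / Q̄_B ≈ 1.80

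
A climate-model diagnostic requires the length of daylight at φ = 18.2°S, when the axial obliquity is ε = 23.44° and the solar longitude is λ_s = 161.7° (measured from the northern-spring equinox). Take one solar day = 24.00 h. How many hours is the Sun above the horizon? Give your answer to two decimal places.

Solar declination: sin δ = sin ε · sin λ_s = sin 23.44° × sin 161.7° = 0.12490, so δ = +7.175°.
cos H₀ = −tan φ · tan δ = −tan(-18.2°) × tan(+7.175°) = 0.0414, so H₀ = 1.5294 rad = 87.63°.
Daylight = 2H₀/(2π) × 24.00 h = (1.5294/π) × 24.00 = 11.68 h.

11.68 h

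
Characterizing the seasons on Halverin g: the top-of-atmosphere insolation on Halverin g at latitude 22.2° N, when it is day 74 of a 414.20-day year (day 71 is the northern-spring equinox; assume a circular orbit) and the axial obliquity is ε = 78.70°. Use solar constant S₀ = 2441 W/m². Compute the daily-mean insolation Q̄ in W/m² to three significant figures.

Solar longitude: λ_s = 360° × (74 − 71)/414.20 = 2.607°.
sin δ = sin 78.70° × sin 2.607° = 0.04461, so δ = +2.557°.
cos H₀ = −tan(+22.2°) tan(+2.557°) = -0.0182, H₀ = 1.5890 rad.
Bracket: H₀ sin φ sin δ + cos φ cos δ sin H₀ = 1.5890×0.37784×0.04461 + 0.92587×0.99900×0.99983 = 0.026783 + 0.924787 = 0.951570.
Q̄ = (S₀/π) × [bracket] = (2441/π) × 0.951570 = 739.4 W/m².

Q̄ ≈ 739 W/m²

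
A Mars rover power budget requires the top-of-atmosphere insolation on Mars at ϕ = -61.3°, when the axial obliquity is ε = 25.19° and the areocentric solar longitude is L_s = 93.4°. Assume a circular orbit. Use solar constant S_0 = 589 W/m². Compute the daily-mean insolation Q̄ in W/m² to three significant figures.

sin δ = sin 25.19° × sin 93.4° = 0.42487, so δ = +25.143°.
cos h₀ = −tan(-61.3°) tan(+25.143°) = 0.8573, h₀ = 0.5409 rad.
Bracket: h₀ sin ϕ sin δ + cos ϕ cos δ sin h₀ = 0.5409×-0.87715×0.42487 + 0.48022×0.90525×0.51487 = -0.201580 + 0.223824 = 0.022244.
Q̄ = (S_0/π) × [bracket] = (589/π) × 0.022244 = 4.170 W/m².

Q̄ ≈ 4.17 W/m²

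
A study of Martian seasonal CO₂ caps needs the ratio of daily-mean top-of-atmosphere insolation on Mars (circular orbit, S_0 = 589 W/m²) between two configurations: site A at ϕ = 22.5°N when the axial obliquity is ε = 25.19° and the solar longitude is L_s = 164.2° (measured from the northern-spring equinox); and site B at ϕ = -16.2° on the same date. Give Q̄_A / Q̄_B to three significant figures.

Q̄_A / Q̄_B ≈ 1.09

— Configuration A (ϕ=+22.5°):
Solar declination: sin δ = sin ε · sin L_s = sin 25.19° × sin 164.2° = 0.11589, so δ = +6.655°.
cos h₀ = −tan(+22.5°) tan(+6.655°) = -0.0483, h₀ = 1.6191 rad.
Bracket: h₀ sin ϕ sin δ + cos ϕ cos δ sin h₀ = 1.6191×0.38268×0.11589 + 0.92388×0.99326×0.99883 = 0.071805 + 0.916579 = 0.988384.
Q̄ = (S_0/π) × [bracket] = (589/π) × 0.988384 = 185.31 W/m².
— Configuration B (ϕ=-16.2°):
cos h₀ = −tan(-16.2°) tan(+6.655°) = 0.0339, h₀ = 1.5369 rad.
Bracket: h₀ sin ϕ sin δ + cos ϕ cos δ sin h₀ = 1.5369×-0.27899×0.11589 + 0.96029×0.99326×0.99943 = -0.049691 + 0.953274 = 0.903583.
Q̄ = (S_0/π) × [bracket] = (589/π) × 0.903583 = 169.41 W/m².
Ratio Q̄_A / Q̄_B = 185.31 / 169.41 = 1.094.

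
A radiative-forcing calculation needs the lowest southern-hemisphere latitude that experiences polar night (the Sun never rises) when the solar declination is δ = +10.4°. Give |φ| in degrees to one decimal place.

Polar night requires cos H₀ = −tan φ tan δ ≥ 1, i.e. tan φ tan δ ≤ −1.
The boundary is |tan φ| · |tan δ| = 1, so |φ| = 90° − |δ| = 90° − 10.4° = 79.6° in the southern hemisphere.

|φ| = 79.6°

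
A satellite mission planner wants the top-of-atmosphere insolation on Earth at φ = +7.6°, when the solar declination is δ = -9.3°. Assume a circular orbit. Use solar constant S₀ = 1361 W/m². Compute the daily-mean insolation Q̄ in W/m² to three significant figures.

Q̄ ≈ 409 W/m²

cos H₀ = −tan(+7.6°) tan(-9.300°) = 0.0218, H₀ = 1.5489 rad.
Bracket: H₀ sin φ sin δ + cos φ cos δ sin H₀ = 1.5489×0.13226×-0.16160 + 0.99122×0.98686×0.99976 = -0.033105 + 0.977961 = 0.944856.
Q̄ = (S₀/π) × [bracket] = (1361/π) × 0.944856 = 409.3 W/m².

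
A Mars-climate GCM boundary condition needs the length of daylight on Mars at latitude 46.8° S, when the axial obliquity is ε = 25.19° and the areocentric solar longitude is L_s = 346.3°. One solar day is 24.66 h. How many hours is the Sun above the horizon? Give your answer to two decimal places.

13.18 h

sin δ = sin 25.19° × sin 346.3° = -0.10080, so δ = -5.785°.
cos h₀ = −tan ϕ · tan δ = −tan(-46.8°) × tan(-5.785°) = -0.1079, so h₀ = 1.6789 rad = 96.19°.
Daylight = 2h₀/(2π) × 24.66 h = (1.6789/π) × 24.66 = 13.18 h.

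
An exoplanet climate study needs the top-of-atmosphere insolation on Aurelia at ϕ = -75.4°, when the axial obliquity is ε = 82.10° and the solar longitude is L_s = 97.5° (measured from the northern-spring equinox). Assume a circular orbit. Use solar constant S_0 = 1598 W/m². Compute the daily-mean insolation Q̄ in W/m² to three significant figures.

Q̄ ≈ 0.00 W/m²

Solar declination: sin δ = sin ε · sin L_s = sin 82.10° × sin 97.5° = 0.98204, so δ = +79.123°.
cos h₀ = −tan(-75.4°) tan(+79.123°) = 19.9797 ≥ 1 ⇒ polar night, h₀ = 0 and Q̄ = 0.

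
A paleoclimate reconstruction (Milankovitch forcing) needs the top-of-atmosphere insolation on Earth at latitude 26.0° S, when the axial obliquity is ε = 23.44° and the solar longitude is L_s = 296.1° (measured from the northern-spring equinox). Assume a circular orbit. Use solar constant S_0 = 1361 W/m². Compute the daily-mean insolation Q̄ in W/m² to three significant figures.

Solar declination: sin δ = sin ε · sin L_s = sin 23.44° × sin 296.1° = -0.35723, so δ = -20.930°.
cos h₀ = −tan(-26.0°) tan(-20.930°) = -0.1865, h₀ = 1.7584 rad.
Bracket: h₀ sin ϕ sin δ + cos ϕ cos δ sin h₀ = 1.7584×-0.43837×-0.35723 + 0.89879×0.93402×0.98245 = 0.275364 + 0.824755 = 1.100119.
Q̄ = (S_0/π) × [bracket] = (1361/π) × 1.100119 = 476.6 W/m².

Q̄ ≈ 477 W/m²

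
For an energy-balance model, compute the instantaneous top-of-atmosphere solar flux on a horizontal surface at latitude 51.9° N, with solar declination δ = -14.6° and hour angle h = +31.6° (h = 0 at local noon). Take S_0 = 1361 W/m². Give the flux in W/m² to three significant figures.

422 W/m²

cos θ_z = sin ϕ sin δ + cos ϕ cos δ cos h = -0.198362 + 0.508576 = 0.310214.
Flux = S_0 · cos θ_z = 1361 × 0.310214 = 422.2 W/m².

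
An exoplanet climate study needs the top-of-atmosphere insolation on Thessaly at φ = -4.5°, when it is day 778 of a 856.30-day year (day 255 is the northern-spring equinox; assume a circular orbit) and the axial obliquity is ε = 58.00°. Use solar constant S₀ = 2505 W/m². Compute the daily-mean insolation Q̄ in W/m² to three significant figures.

Solar longitude: λ_s = 360° × (778 − 255)/856.30 = 219.876°.
sin δ = sin 58.00° × sin 219.876° = -0.54371, so δ = -32.937°.
cos H₀ = −tan(-4.5°) tan(-32.937°) = -0.0510, H₀ = 1.6218 rad.
Bracket: H₀ sin φ sin δ + cos φ cos δ sin H₀ = 1.6218×-0.07846×-0.54371 + 0.99692×0.83927×0.99870 = 0.069185 + 0.835597 = 0.904782.
Q̄ = (S₀/π) × [bracket] = (2505/π) × 0.904782 = 721.4 W/m².

Q̄ ≈ 721 W/m²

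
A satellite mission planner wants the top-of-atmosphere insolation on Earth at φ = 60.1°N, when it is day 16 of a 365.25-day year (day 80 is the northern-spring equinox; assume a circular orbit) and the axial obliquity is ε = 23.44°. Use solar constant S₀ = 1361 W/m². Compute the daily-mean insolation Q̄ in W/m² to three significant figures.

Q̄ ≈ 38.5 W/m²

Solar longitude: λ_s = 360° × (16 − 80)/365.25 = -63.080°, i.e. -63.080° + 360° = 296.920°.
sin δ = sin 23.44° × sin 296.920° = -0.35468, so δ = -20.774°.
cos H₀ = −tan(+60.1°) tan(-20.774°) = 0.6597, H₀ = 0.8504 rad.
Bracket: H₀ sin φ sin δ + cos φ cos δ sin H₀ = 0.8504×0.86690×-0.35468 + 0.49849×0.93499×0.75152 = -0.261474 + 0.350271 = 0.088797.
Q̄ = (S₀/π) × [bracket] = (1361/π) × 0.088797 = 38.47 W/m².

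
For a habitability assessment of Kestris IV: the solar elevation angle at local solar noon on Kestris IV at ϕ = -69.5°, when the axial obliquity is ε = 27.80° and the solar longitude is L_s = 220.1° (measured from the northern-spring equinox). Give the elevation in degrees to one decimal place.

Solar declination: sin δ = sin ε · sin L_s = sin 27.80° × sin 220.1° = -0.30041, so δ = -17.482°.
At local noon the hour angle is zero, so the zenith angle equals |ϕ − δ| = |-69.5° − (-17.482°)| = 52.018°.
Elevation = 90° − 52.018° = 38.0°.

38.0°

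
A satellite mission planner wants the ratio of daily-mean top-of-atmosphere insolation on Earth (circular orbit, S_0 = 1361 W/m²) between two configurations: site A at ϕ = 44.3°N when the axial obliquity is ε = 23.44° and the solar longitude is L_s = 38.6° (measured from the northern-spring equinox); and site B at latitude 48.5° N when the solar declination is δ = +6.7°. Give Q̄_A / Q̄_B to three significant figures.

— Configuration A (ϕ=+44.3°):
Solar declination: sin δ = sin ε · sin L_s = sin 23.44° × sin 38.6° = 0.24817, so δ = +14.369°.
cos h₀ = −tan(+44.3°) tan(+14.369°) = -0.2500, h₀ = 1.8235 rad.
Bracket: h₀ sin ϕ sin δ + cos ϕ cos δ sin h₀ = 1.8235×0.69842×0.24817 + 0.71569×0.96872×0.96825 = 0.316062 + 0.671291 = 0.987353.
Q̄ = (S_0/π) × [bracket] = (1361/π) × 0.987353 = 427.74 W/m².
— Configuration B (ϕ=+48.5°):
cos h₀ = −tan(+48.5°) tan(+6.700°) = -0.1328, h₀ = 1.7040 rad.
Bracket: h₀ sin ϕ sin δ + cos ϕ cos δ sin h₀ = 1.7040×0.74896×0.11667 + 0.66262×0.99317×0.99115 = 0.148898 + 0.652270 = 0.801168.
Q̄ = (S_0/π) × [bracket] = (1361/π) × 0.801168 = 347.08 W/m².
Ratio Q̄_A / Q̄_B = 427.74 / 347.08 = 1.232.

Q̄_A / Q̄_B ≈ 1.23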